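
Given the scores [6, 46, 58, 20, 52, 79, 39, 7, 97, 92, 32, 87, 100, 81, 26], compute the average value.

54.8

Step 1: Sum all values: 6 + 46 + 58 + 20 + 52 + 79 + 39 + 7 + 97 + 92 + 32 + 87 + 100 + 81 + 26 = 822
Step 2: Count the number of values: n = 15
Step 3: Mean = sum / n = 822 / 15 = 54.8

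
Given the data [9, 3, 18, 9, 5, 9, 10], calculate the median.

9

Step 1: Sort the data in ascending order: [3, 5, 9, 9, 9, 10, 18]
Step 2: The number of values is n = 7.
Step 3: Since n is odd, the median is the middle value at position 4: 9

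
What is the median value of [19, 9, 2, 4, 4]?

4

Step 1: Sort the data in ascending order: [2, 4, 4, 9, 19]
Step 2: The number of values is n = 5.
Step 3: Since n is odd, the median is the middle value at position 3: 4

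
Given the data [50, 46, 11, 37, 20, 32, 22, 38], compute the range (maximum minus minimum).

39

Step 1: Identify the maximum value: max = 50
Step 2: Identify the minimum value: min = 11
Step 3: Range = max - min = 50 - 11 = 39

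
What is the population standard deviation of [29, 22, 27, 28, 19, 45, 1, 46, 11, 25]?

12.985

Step 1: Compute the mean: 25.3
Step 2: Sum of squared deviations from the mean: 1686.1
Step 3: Population variance = 1686.1 / 10 = 168.61
Step 4: Standard deviation = sqrt(168.61) = 12.985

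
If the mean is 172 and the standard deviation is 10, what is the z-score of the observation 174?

0.2

Step 1: Recall the z-score formula: z = (x - mu) / sigma
Step 2: Substitute values: z = (174 - 172) / 10
Step 3: z = 2 / 10 = 0.2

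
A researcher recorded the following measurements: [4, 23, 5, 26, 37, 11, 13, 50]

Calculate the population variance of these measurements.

229.3594

Step 1: Compute the mean: (4 + 23 + 5 + 26 + 37 + 11 + 13 + 50) / 8 = 21.125
Step 2: Compute squared deviations from the mean:
  (4 - 21.125)^2 = 293.2656
  (23 - 21.125)^2 = 3.5156
  (5 - 21.125)^2 = 260.0156
  (26 - 21.125)^2 = 23.7656
  (37 - 21.125)^2 = 252.0156
  (11 - 21.125)^2 = 102.5156
  (13 - 21.125)^2 = 66.0156
  (50 - 21.125)^2 = 833.7656
Step 3: Sum of squared deviations = 1834.875
Step 4: Population variance = 1834.875 / 8 = 229.3594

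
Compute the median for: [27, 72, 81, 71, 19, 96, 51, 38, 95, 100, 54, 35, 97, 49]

62.5

Step 1: Sort the data in ascending order: [19, 27, 35, 38, 49, 51, 54, 71, 72, 81, 95, 96, 97, 100]
Step 2: The number of values is n = 14.
Step 3: Since n is even, the median is the average of positions 7 and 8:
  Median = (54 + 71) / 2 = 62.5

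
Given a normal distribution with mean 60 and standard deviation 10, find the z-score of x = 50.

-1

Step 1: Recall the z-score formula: z = (x - mu) / sigma
Step 2: Substitute values: z = (50 - 60) / 10
Step 3: z = -10 / 10 = -1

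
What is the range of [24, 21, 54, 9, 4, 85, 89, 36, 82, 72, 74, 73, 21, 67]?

85

Step 1: Identify the maximum value: max = 89
Step 2: Identify the minimum value: min = 4
Step 3: Range = max - min = 89 - 4 = 85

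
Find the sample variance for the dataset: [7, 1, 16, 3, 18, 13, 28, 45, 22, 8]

174.7667

Step 1: Compute the mean: (7 + 1 + 16 + 3 + 18 + 13 + 28 + 45 + 22 + 8) / 10 = 16.1
Step 2: Compute squared deviations from the mean:
  (7 - 16.1)^2 = 82.81
  (1 - 16.1)^2 = 228.01
  (16 - 16.1)^2 = 0.01
  (3 - 16.1)^2 = 171.61
  (18 - 16.1)^2 = 3.61
  (13 - 16.1)^2 = 9.61
  (28 - 16.1)^2 = 141.61
  (45 - 16.1)^2 = 835.21
  (22 - 16.1)^2 = 34.81
  (8 - 16.1)^2 = 65.61
Step 3: Sum of squared deviations = 1572.9
Step 4: Sample variance = 1572.9 / 9 = 174.7667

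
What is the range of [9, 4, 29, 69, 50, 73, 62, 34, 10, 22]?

69

Step 1: Identify the maximum value: max = 73
Step 2: Identify the minimum value: min = 4
Step 3: Range = max - min = 73 - 4 = 69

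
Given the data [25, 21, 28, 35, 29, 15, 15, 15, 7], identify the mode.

15

Step 1: Count the frequency of each value:
  7: appears 1 time(s)
  15: appears 3 time(s)
  21: appears 1 time(s)
  25: appears 1 time(s)
  28: appears 1 time(s)
  29: appears 1 time(s)
  35: appears 1 time(s)
Step 2: The value 15 appears most frequently (3 times).
Step 3: Mode = 15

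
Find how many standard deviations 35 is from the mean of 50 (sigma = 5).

-3

Step 1: Recall the z-score formula: z = (x - mu) / sigma
Step 2: Substitute values: z = (35 - 50) / 5
Step 3: z = -15 / 5 = -3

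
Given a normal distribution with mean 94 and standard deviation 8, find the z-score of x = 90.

-0.5

Step 1: Recall the z-score formula: z = (x - mu) / sigma
Step 2: Substitute values: z = (90 - 94) / 8
Step 3: z = -4 / 8 = -0.5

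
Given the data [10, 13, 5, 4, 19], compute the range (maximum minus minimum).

15

Step 1: Identify the maximum value: max = 19
Step 2: Identify the minimum value: min = 4
Step 3: Range = max - min = 19 - 4 = 15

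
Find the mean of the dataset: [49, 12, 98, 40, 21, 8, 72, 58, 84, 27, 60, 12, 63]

46.4615

Step 1: Sum all values: 49 + 12 + 98 + 40 + 21 + 8 + 72 + 58 + 84 + 27 + 60 + 12 + 63 = 604
Step 2: Count the number of values: n = 13
Step 3: Mean = sum / n = 604 / 13 = 46.4615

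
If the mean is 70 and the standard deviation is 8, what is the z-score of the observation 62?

-1

Step 1: Recall the z-score formula: z = (x - mu) / sigma
Step 2: Substitute values: z = (62 - 70) / 8
Step 3: z = -8 / 8 = -1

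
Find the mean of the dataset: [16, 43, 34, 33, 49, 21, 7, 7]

26.25

Step 1: Sum all values: 16 + 43 + 34 + 33 + 49 + 21 + 7 + 7 = 210
Step 2: Count the number of values: n = 8
Step 3: Mean = sum / n = 210 / 8 = 26.25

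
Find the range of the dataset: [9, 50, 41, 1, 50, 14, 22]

49

Step 1: Identify the maximum value: max = 50
Step 2: Identify the minimum value: min = 1
Step 3: Range = max - min = 50 - 1 = 49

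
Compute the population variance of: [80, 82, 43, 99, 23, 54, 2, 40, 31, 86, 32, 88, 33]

853.4438

Step 1: Compute the mean: (80 + 82 + 43 + 99 + 23 + 54 + 2 + 40 + 31 + 86 + 32 + 88 + 33) / 13 = 53.3077
Step 2: Compute squared deviations from the mean:
  (80 - 53.3077)^2 = 712.4793
  (82 - 53.3077)^2 = 823.2485
  (43 - 53.3077)^2 = 106.2485
  (99 - 53.3077)^2 = 2087.787
  (23 - 53.3077)^2 = 918.5562
  (54 - 53.3077)^2 = 0.4793
  (2 - 53.3077)^2 = 2632.4793
  (40 - 53.3077)^2 = 177.0947
  (31 - 53.3077)^2 = 497.6331
  (86 - 53.3077)^2 = 1068.787
  (32 - 53.3077)^2 = 454.0178
  (88 - 53.3077)^2 = 1203.5562
  (33 - 53.3077)^2 = 412.4024
Step 3: Sum of squared deviations = 11094.7692
Step 4: Population variance = 11094.7692 / 13 = 853.4438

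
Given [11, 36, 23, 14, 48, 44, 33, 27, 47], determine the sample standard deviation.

13.7396

Step 1: Compute the mean: 31.4444
Step 2: Sum of squared deviations from the mean: 1510.2222
Step 3: Sample variance = 1510.2222 / 8 = 188.7778
Step 4: Standard deviation = sqrt(188.7778) = 13.7396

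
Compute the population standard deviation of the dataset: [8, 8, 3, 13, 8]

3.1623

Step 1: Compute the mean: 8
Step 2: Sum of squared deviations from the mean: 50
Step 3: Population variance = 50 / 5 = 10
Step 4: Standard deviation = sqrt(10) = 3.1623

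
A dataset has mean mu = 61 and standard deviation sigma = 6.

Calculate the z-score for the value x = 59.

-0.3333

Step 1: Recall the z-score formula: z = (x - mu) / sigma
Step 2: Substitute values: z = (59 - 61) / 6
Step 3: z = -2 / 6 = -0.3333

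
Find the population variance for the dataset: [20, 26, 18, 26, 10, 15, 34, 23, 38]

70

Step 1: Compute the mean: (20 + 26 + 18 + 26 + 10 + 15 + 34 + 23 + 38) / 9 = 23.3333
Step 2: Compute squared deviations from the mean:
  (20 - 23.3333)^2 = 11.1111
  (26 - 23.3333)^2 = 7.1111
  (18 - 23.3333)^2 = 28.4444
  (26 - 23.3333)^2 = 7.1111
  (10 - 23.3333)^2 = 177.7778
  (15 - 23.3333)^2 = 69.4444
  (34 - 23.3333)^2 = 113.7778
  (23 - 23.3333)^2 = 0.1111
  (38 - 23.3333)^2 = 215.1111
Step 3: Sum of squared deviations = 630
Step 4: Population variance = 630 / 9 = 70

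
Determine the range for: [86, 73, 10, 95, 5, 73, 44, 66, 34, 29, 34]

90

Step 1: Identify the maximum value: max = 95
Step 2: Identify the minimum value: min = 5
Step 3: Range = max - min = 95 - 5 = 90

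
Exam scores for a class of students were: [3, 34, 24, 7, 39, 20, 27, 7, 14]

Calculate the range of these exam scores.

36

Step 1: Identify the maximum value: max = 39
Step 2: Identify the minimum value: min = 3
Step 3: Range = max - min = 39 - 3 = 36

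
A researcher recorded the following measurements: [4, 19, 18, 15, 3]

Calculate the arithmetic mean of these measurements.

11.8

Step 1: Sum all values: 4 + 19 + 18 + 15 + 3 = 59
Step 2: Count the number of values: n = 5
Step 3: Mean = sum / n = 59 / 5 = 11.8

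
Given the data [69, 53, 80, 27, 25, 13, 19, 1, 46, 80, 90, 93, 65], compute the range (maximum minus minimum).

92

Step 1: Identify the maximum value: max = 93
Step 2: Identify the minimum value: min = 1
Step 3: Range = max - min = 93 - 1 = 92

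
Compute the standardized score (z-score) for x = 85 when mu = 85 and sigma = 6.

0

Step 1: Recall the z-score formula: z = (x - mu) / sigma
Step 2: Substitute values: z = (85 - 85) / 6
Step 3: z = 0 / 6 = 0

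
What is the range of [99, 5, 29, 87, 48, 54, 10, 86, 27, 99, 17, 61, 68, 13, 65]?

94

Step 1: Identify the maximum value: max = 99
Step 2: Identify the minimum value: min = 5
Step 3: Range = max - min = 99 - 5 = 94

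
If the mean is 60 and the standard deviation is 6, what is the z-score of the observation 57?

-0.5

Step 1: Recall the z-score formula: z = (x - mu) / sigma
Step 2: Substitute values: z = (57 - 60) / 6
Step 3: z = -3 / 6 = -0.5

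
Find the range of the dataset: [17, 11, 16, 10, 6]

11

Step 1: Identify the maximum value: max = 17
Step 2: Identify the minimum value: min = 6
Step 3: Range = max - min = 17 - 6 = 11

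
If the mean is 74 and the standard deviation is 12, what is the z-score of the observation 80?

0.5

Step 1: Recall the z-score formula: z = (x - mu) / sigma
Step 2: Substitute values: z = (80 - 74) / 12
Step 3: z = 6 / 12 = 0.5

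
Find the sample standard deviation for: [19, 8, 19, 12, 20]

5.3198

Step 1: Compute the mean: 15.6
Step 2: Sum of squared deviations from the mean: 113.2
Step 3: Sample variance = 113.2 / 4 = 28.3
Step 4: Standard deviation = sqrt(28.3) = 5.3198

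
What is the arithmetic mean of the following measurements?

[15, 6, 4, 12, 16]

10.6

Step 1: Sum all values: 15 + 6 + 4 + 12 + 16 = 53
Step 2: Count the number of values: n = 5
Step 3: Mean = sum / n = 53 / 5 = 10.6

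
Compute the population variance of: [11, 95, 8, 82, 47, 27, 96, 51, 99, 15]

1251.89

Step 1: Compute the mean: (11 + 95 + 8 + 82 + 47 + 27 + 96 + 51 + 99 + 15) / 10 = 53.1
Step 2: Compute squared deviations from the mean:
  (11 - 53.1)^2 = 1772.41
  (95 - 53.1)^2 = 1755.61
  (8 - 53.1)^2 = 2034.01
  (82 - 53.1)^2 = 835.21
  (47 - 53.1)^2 = 37.21
  (27 - 53.1)^2 = 681.21
  (96 - 53.1)^2 = 1840.41
  (51 - 53.1)^2 = 4.41
  (99 - 53.1)^2 = 2106.81
  (15 - 53.1)^2 = 1451.61
Step 3: Sum of squared deviations = 12518.9
Step 4: Population variance = 12518.9 / 10 = 1251.89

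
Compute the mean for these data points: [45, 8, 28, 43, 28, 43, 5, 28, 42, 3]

27.3

Step 1: Sum all values: 45 + 8 + 28 + 43 + 28 + 43 + 5 + 28 + 42 + 3 = 273
Step 2: Count the number of values: n = 10
Step 3: Mean = sum / n = 273 / 10 = 27.3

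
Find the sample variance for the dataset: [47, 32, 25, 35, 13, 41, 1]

259.5714

Step 1: Compute the mean: (47 + 32 + 25 + 35 + 13 + 41 + 1) / 7 = 27.7143
Step 2: Compute squared deviations from the mean:
  (47 - 27.7143)^2 = 371.9388
  (32 - 27.7143)^2 = 18.3673
  (25 - 27.7143)^2 = 7.3673
  (35 - 27.7143)^2 = 53.0816
  (13 - 27.7143)^2 = 216.5102
  (41 - 27.7143)^2 = 176.5102
  (1 - 27.7143)^2 = 713.6531
Step 3: Sum of squared deviations = 1557.4286
Step 4: Sample variance = 1557.4286 / 6 = 259.5714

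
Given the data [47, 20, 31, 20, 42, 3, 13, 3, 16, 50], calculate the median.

20

Step 1: Sort the data in ascending order: [3, 3, 13, 16, 20, 20, 31, 42, 47, 50]
Step 2: The number of values is n = 10.
Step 3: Since n is even, the median is the average of positions 5 and 6:
  Median = (20 + 20) / 2 = 20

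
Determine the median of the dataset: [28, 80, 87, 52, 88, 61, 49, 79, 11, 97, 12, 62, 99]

62

Step 1: Sort the data in ascending order: [11, 12, 28, 49, 52, 61, 62, 79, 80, 87, 88, 97, 99]
Step 2: The number of values is n = 13.
Step 3: Since n is odd, the median is the middle value at position 7: 62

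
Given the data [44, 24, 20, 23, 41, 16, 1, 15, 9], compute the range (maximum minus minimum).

43

Step 1: Identify the maximum value: max = 44
Step 2: Identify the minimum value: min = 1
Step 3: Range = max - min = 44 - 1 = 43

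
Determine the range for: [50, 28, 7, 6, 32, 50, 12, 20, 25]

44

Step 1: Identify the maximum value: max = 50
Step 2: Identify the minimum value: min = 6
Step 3: Range = max - min = 50 - 6 = 44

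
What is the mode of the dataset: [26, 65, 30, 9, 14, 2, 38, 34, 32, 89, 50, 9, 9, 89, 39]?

9

Step 1: Count the frequency of each value:
  2: appears 1 time(s)
  9: appears 3 time(s)
  14: appears 1 time(s)
  26: appears 1 time(s)
  30: appears 1 time(s)
  32: appears 1 time(s)
  34: appears 1 time(s)
  38: appears 1 time(s)
  39: appears 1 time(s)
  50: appears 1 time(s)
  65: appears 1 time(s)
  89: appears 2 time(s)
Step 2: The value 9 appears most frequently (3 times).
Step 3: Mode = 9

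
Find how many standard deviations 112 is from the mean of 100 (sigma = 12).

1

Step 1: Recall the z-score formula: z = (x - mu) / sigma
Step 2: Substitute values: z = (112 - 100) / 12
Step 3: z = 12 / 12 = 1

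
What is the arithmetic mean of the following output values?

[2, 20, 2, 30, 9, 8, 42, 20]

16.625

Step 1: Sum all values: 2 + 20 + 2 + 30 + 9 + 8 + 42 + 20 = 133
Step 2: Count the number of values: n = 8
Step 3: Mean = sum / n = 133 / 8 = 16.625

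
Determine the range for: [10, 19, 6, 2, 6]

17

Step 1: Identify the maximum value: max = 19
Step 2: Identify the minimum value: min = 2
Step 3: Range = max - min = 19 - 2 = 17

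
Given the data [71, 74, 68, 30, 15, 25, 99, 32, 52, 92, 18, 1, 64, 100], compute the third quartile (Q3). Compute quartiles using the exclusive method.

78.5

Step 1: Sort the data: [1, 15, 18, 25, 30, 32, 52, 64, 68, 71, 74, 92, 99, 100]
Step 2: n = 14
Step 3: Using the exclusive quartile method:
  Q1 = 23.25
  Q2 (median) = 58
  Q3 = 78.5
  IQR = Q3 - Q1 = 78.5 - 23.25 = 55.25
Step 4: Q3 = 78.5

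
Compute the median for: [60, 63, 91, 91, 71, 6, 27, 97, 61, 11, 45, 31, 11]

60

Step 1: Sort the data in ascending order: [6, 11, 11, 27, 31, 45, 60, 61, 63, 71, 91, 91, 97]
Step 2: The number of values is n = 13.
Step 3: Since n is odd, the median is the middle value at position 7: 60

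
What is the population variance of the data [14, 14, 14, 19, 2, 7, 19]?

33.0612

Step 1: Compute the mean: (14 + 14 + 14 + 19 + 2 + 7 + 19) / 7 = 12.7143
Step 2: Compute squared deviations from the mean:
  (14 - 12.7143)^2 = 1.6531
  (14 - 12.7143)^2 = 1.6531
  (14 - 12.7143)^2 = 1.6531
  (19 - 12.7143)^2 = 39.5102
  (2 - 12.7143)^2 = 114.7959
  (7 - 12.7143)^2 = 32.6531
  (19 - 12.7143)^2 = 39.5102
Step 3: Sum of squared deviations = 231.4286
Step 4: Population variance = 231.4286 / 7 = 33.0612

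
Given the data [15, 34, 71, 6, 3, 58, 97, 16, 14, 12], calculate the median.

15.5

Step 1: Sort the data in ascending order: [3, 6, 12, 14, 15, 16, 34, 58, 71, 97]
Step 2: The number of values is n = 10.
Step 3: Since n is even, the median is the average of positions 5 and 6:
  Median = (15 + 16) / 2 = 15.5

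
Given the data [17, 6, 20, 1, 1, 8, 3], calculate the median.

6

Step 1: Sort the data in ascending order: [1, 1, 3, 6, 8, 17, 20]
Step 2: The number of values is n = 7.
Step 3: Since n is odd, the median is the middle value at position 4: 6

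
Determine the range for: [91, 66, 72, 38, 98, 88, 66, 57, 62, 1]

97

Step 1: Identify the maximum value: max = 98
Step 2: Identify the minimum value: min = 1
Step 3: Range = max - min = 98 - 1 = 97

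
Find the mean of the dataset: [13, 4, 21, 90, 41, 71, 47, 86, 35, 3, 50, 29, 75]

43.4615

Step 1: Sum all values: 13 + 4 + 21 + 90 + 41 + 71 + 47 + 86 + 35 + 3 + 50 + 29 + 75 = 565
Step 2: Count the number of values: n = 13
Step 3: Mean = sum / n = 565 / 13 = 43.4615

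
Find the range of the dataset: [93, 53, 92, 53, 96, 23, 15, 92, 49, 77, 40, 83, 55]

81

Step 1: Identify the maximum value: max = 96
Step 2: Identify the minimum value: min = 15
Step 3: Range = max - min = 96 - 15 = 81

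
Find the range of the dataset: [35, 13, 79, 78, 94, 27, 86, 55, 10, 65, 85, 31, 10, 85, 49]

84

Step 1: Identify the maximum value: max = 94
Step 2: Identify the minimum value: min = 10
Step 3: Range = max - min = 94 - 10 = 84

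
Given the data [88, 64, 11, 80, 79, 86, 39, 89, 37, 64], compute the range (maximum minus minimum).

78

Step 1: Identify the maximum value: max = 89
Step 2: Identify the minimum value: min = 11
Step 3: Range = max - min = 89 - 11 = 78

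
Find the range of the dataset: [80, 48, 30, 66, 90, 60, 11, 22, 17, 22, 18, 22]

79

Step 1: Identify the maximum value: max = 90
Step 2: Identify the minimum value: min = 11
Step 3: Range = max - min = 90 - 11 = 79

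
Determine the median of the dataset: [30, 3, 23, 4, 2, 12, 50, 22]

17

Step 1: Sort the data in ascending order: [2, 3, 4, 12, 22, 23, 30, 50]
Step 2: The number of values is n = 8.
Step 3: Since n is even, the median is the average of positions 4 and 5:
  Median = (12 + 22) / 2 = 17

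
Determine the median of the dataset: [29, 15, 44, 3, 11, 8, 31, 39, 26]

26

Step 1: Sort the data in ascending order: [3, 8, 11, 15, 26, 29, 31, 39, 44]
Step 2: The number of values is n = 9.
Step 3: Since n is odd, the median is the middle value at position 5: 26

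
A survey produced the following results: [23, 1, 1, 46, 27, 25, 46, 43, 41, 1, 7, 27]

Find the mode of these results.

1

Step 1: Count the frequency of each value:
  1: appears 3 time(s)
  7: appears 1 time(s)
  23: appears 1 time(s)
  25: appears 1 time(s)
  27: appears 2 time(s)
  41: appears 1 time(s)
  43: appears 1 time(s)
  46: appears 2 time(s)
Step 2: The value 1 appears most frequently (3 times).
Step 3: Mode = 1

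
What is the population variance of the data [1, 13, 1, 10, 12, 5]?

24.3333

Step 1: Compute the mean: (1 + 13 + 1 + 10 + 12 + 5) / 6 = 7
Step 2: Compute squared deviations from the mean:
  (1 - 7)^2 = 36
  (13 - 7)^2 = 36
  (1 - 7)^2 = 36
  (10 - 7)^2 = 9
  (12 - 7)^2 = 25
  (5 - 7)^2 = 4
Step 3: Sum of squared deviations = 146
Step 4: Population variance = 146 / 6 = 24.3333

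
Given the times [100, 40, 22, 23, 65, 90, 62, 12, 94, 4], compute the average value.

51.2

Step 1: Sum all values: 100 + 40 + 22 + 23 + 65 + 90 + 62 + 12 + 94 + 4 = 512
Step 2: Count the number of values: n = 10
Step 3: Mean = sum / n = 512 / 10 = 51.2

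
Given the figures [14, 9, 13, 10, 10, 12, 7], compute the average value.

10.7143

Step 1: Sum all values: 14 + 9 + 13 + 10 + 10 + 12 + 7 = 75
Step 2: Count the number of values: n = 7
Step 3: Mean = sum / n = 75 / 7 = 10.7143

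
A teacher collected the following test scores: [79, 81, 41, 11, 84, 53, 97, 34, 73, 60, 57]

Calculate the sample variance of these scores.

640.2909

Step 1: Compute the mean: (79 + 81 + 41 + 11 + 84 + 53 + 97 + 34 + 73 + 60 + 57) / 11 = 60.9091
Step 2: Compute squared deviations from the mean:
  (79 - 60.9091)^2 = 327.281
  (81 - 60.9091)^2 = 403.6446
  (41 - 60.9091)^2 = 396.3719
  (11 - 60.9091)^2 = 2490.9174
  (84 - 60.9091)^2 = 533.1901
  (53 - 60.9091)^2 = 62.5537
  (97 - 60.9091)^2 = 1302.5537
  (34 - 60.9091)^2 = 724.0992
  (73 - 60.9091)^2 = 146.1901
  (60 - 60.9091)^2 = 0.8264
  (57 - 60.9091)^2 = 15.281
Step 3: Sum of squared deviations = 6402.9091
Step 4: Sample variance = 6402.9091 / 10 = 640.2909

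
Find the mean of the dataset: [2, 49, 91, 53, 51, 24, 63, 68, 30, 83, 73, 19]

50.5

Step 1: Sum all values: 2 + 49 + 91 + 53 + 51 + 24 + 63 + 68 + 30 + 83 + 73 + 19 = 606
Step 2: Count the number of values: n = 12
Step 3: Mean = sum / n = 606 / 12 = 50.5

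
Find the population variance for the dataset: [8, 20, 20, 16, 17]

19.36

Step 1: Compute the mean: (8 + 20 + 20 + 16 + 17) / 5 = 16.2
Step 2: Compute squared deviations from the mean:
  (8 - 16.2)^2 = 67.24
  (20 - 16.2)^2 = 14.44
  (20 - 16.2)^2 = 14.44
  (16 - 16.2)^2 = 0.04
  (17 - 16.2)^2 = 0.64
Step 3: Sum of squared deviations = 96.8
Step 4: Population variance = 96.8 / 5 = 19.36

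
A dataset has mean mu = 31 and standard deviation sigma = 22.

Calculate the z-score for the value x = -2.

-1.5

Step 1: Recall the z-score formula: z = (x - mu) / sigma
Step 2: Substitute values: z = (-2 - 31) / 22
Step 3: z = -33 / 22 = -1.5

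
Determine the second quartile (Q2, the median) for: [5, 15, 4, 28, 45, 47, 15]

15

Step 1: Sort the data: [4, 5, 15, 15, 28, 45, 47]
Step 2: n = 7
Step 3: Q2 is the median. Since n is odd, it is the middle value at position 4: 15
Step 4: Q2 = 15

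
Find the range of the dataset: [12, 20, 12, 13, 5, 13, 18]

15

Step 1: Identify the maximum value: max = 20
Step 2: Identify the minimum value: min = 5
Step 3: Range = max - min = 20 - 5 = 15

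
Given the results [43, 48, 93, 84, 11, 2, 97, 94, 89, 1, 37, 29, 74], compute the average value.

54

Step 1: Sum all values: 43 + 48 + 93 + 84 + 11 + 2 + 97 + 94 + 89 + 1 + 37 + 29 + 74 = 702
Step 2: Count the number of values: n = 13
Step 3: Mean = sum / n = 702 / 13 = 54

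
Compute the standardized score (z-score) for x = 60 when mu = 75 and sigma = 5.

-3

Step 1: Recall the z-score formula: z = (x - mu) / sigma
Step 2: Substitute values: z = (60 - 75) / 5
Step 3: z = -15 / 5 = -3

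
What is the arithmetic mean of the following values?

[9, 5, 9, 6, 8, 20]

9.5

Step 1: Sum all values: 9 + 5 + 9 + 6 + 8 + 20 = 57
Step 2: Count the number of values: n = 6
Step 3: Mean = sum / n = 57 / 6 = 9.5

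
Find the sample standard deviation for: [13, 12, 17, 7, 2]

5.8052

Step 1: Compute the mean: 10.2
Step 2: Sum of squared deviations from the mean: 134.8
Step 3: Sample variance = 134.8 / 4 = 33.7
Step 4: Standard deviation = sqrt(33.7) = 5.8052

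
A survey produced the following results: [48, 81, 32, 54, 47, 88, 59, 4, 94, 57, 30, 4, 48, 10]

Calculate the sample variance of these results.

840.1319

Step 1: Compute the mean: (48 + 81 + 32 + 54 + 47 + 88 + 59 + 4 + 94 + 57 + 30 + 4 + 48 + 10) / 14 = 46.8571
Step 2: Compute squared deviations from the mean:
  (48 - 46.8571)^2 = 1.3061
  (81 - 46.8571)^2 = 1165.7347
  (32 - 46.8571)^2 = 220.7347
  (54 - 46.8571)^2 = 51.0204
  (47 - 46.8571)^2 = 0.0204
  (88 - 46.8571)^2 = 1692.7347
  (59 - 46.8571)^2 = 147.449
  (4 - 46.8571)^2 = 1836.7347
  (94 - 46.8571)^2 = 2222.449
  (57 - 46.8571)^2 = 102.8776
  (30 - 46.8571)^2 = 284.1633
  (4 - 46.8571)^2 = 1836.7347
  (48 - 46.8571)^2 = 1.3061
  (10 - 46.8571)^2 = 1358.449
Step 3: Sum of squared deviations = 10921.7143
Step 4: Sample variance = 10921.7143 / 13 = 840.1319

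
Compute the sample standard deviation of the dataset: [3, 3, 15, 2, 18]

7.6616

Step 1: Compute the mean: 8.2
Step 2: Sum of squared deviations from the mean: 234.8
Step 3: Sample variance = 234.8 / 4 = 58.7
Step 4: Standard deviation = sqrt(58.7) = 7.6616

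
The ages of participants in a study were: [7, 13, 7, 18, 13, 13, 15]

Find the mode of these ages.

13

Step 1: Count the frequency of each value:
  7: appears 2 time(s)
  13: appears 3 time(s)
  15: appears 1 time(s)
  18: appears 1 time(s)
Step 2: The value 13 appears most frequently (3 times).
Step 3: Mode = 13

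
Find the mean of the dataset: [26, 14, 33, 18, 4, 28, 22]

20.7143

Step 1: Sum all values: 26 + 14 + 33 + 18 + 4 + 28 + 22 = 145
Step 2: Count the number of values: n = 7
Step 3: Mean = sum / n = 145 / 7 = 20.7143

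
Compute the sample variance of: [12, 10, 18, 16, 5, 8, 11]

19.9524

Step 1: Compute the mean: (12 + 10 + 18 + 16 + 5 + 8 + 11) / 7 = 11.4286
Step 2: Compute squared deviations from the mean:
  (12 - 11.4286)^2 = 0.3265
  (10 - 11.4286)^2 = 2.0408
  (18 - 11.4286)^2 = 43.1837
  (16 - 11.4286)^2 = 20.898
  (5 - 11.4286)^2 = 41.3265
  (8 - 11.4286)^2 = 11.7551
  (11 - 11.4286)^2 = 0.1837
Step 3: Sum of squared deviations = 119.7143
Step 4: Sample variance = 119.7143 / 6 = 19.9524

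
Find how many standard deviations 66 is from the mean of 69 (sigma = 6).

-0.5

Step 1: Recall the z-score formula: z = (x - mu) / sigma
Step 2: Substitute values: z = (66 - 69) / 6
Step 3: z = -3 / 6 = -0.5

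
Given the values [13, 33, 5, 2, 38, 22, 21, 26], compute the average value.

20

Step 1: Sum all values: 13 + 33 + 5 + 2 + 38 + 22 + 21 + 26 = 160
Step 2: Count the number of values: n = 8
Step 3: Mean = sum / n = 160 / 8 = 20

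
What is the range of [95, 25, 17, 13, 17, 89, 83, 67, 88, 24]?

82

Step 1: Identify the maximum value: max = 95
Step 2: Identify the minimum value: min = 13
Step 3: Range = max - min = 95 - 13 = 82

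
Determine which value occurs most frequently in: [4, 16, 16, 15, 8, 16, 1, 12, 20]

16

Step 1: Count the frequency of each value:
  1: appears 1 time(s)
  4: appears 1 time(s)
  8: appears 1 time(s)
  12: appears 1 time(s)
  15: appears 1 time(s)
  16: appears 3 time(s)
  20: appears 1 time(s)
Step 2: The value 16 appears most frequently (3 times).
Step 3: Mode = 16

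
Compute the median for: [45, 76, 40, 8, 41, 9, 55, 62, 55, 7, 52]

45

Step 1: Sort the data in ascending order: [7, 8, 9, 40, 41, 45, 52, 55, 55, 62, 76]
Step 2: The number of values is n = 11.
Step 3: Since n is odd, the median is the middle value at position 6: 45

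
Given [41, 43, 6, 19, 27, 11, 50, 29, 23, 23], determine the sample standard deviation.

14.0539

Step 1: Compute the mean: 27.2
Step 2: Sum of squared deviations from the mean: 1777.6
Step 3: Sample variance = 1777.6 / 9 = 197.5111
Step 4: Standard deviation = sqrt(197.5111) = 14.0539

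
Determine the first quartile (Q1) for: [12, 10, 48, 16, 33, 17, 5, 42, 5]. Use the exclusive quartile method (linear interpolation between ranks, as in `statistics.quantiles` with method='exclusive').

7.5

Step 1: Sort the data: [5, 5, 10, 12, 16, 17, 33, 42, 48]
Step 2: n = 9
Step 3: Using the exclusive quartile method:
  Q1 = 7.5
  Q2 (median) = 16
  Q3 = 37.5
  IQR = Q3 - Q1 = 37.5 - 7.5 = 30
Step 4: Q1 = 7.5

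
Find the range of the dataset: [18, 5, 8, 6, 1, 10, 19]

18

Step 1: Identify the maximum value: max = 19
Step 2: Identify the minimum value: min = 1
Step 3: Range = max - min = 19 - 1 = 18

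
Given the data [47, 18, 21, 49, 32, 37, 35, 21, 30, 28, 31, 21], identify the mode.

21

Step 1: Count the frequency of each value:
  18: appears 1 time(s)
  21: appears 3 time(s)
  28: appears 1 time(s)
  30: appears 1 time(s)
  31: appears 1 time(s)
  32: appears 1 time(s)
  35: appears 1 time(s)
  37: appears 1 time(s)
  47: appears 1 time(s)
  49: appears 1 time(s)
Step 2: The value 21 appears most frequently (3 times).
Step 3: Mode = 21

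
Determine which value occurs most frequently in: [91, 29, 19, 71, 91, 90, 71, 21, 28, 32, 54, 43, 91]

91

Step 1: Count the frequency of each value:
  19: appears 1 time(s)
  21: appears 1 time(s)
  28: appears 1 time(s)
  29: appears 1 time(s)
  32: appears 1 time(s)
  43: appears 1 time(s)
  54: appears 1 time(s)
  71: appears 2 time(s)
  90: appears 1 time(s)
  91: appears 3 time(s)
Step 2: The value 91 appears most frequently (3 times).
Step 3: Mode = 91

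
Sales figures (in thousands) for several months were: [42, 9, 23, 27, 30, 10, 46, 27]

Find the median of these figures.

27

Step 1: Sort the data in ascending order: [9, 10, 23, 27, 27, 30, 42, 46]
Step 2: The number of values is n = 8.
Step 3: Since n is even, the median is the average of positions 4 and 5:
  Median = (27 + 27) / 2 = 27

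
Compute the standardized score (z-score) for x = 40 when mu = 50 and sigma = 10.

-1

Step 1: Recall the z-score formula: z = (x - mu) / sigma
Step 2: Substitute values: z = (40 - 50) / 10
Step 3: z = -10 / 10 = -1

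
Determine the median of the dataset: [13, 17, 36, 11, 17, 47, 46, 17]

17

Step 1: Sort the data in ascending order: [11, 13, 17, 17, 17, 36, 46, 47]
Step 2: The number of values is n = 8.
Step 3: Since n is even, the median is the average of positions 4 and 5:
  Median = (17 + 17) / 2 = 17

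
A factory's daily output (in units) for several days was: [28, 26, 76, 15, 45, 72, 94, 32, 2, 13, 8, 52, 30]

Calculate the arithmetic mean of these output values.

37.9231

Step 1: Sum all values: 28 + 26 + 76 + 15 + 45 + 72 + 94 + 32 + 2 + 13 + 8 + 52 + 30 = 493
Step 2: Count the number of values: n = 13
Step 3: Mean = sum / n = 493 / 13 = 37.9231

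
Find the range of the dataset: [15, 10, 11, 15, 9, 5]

10

Step 1: Identify the maximum value: max = 15
Step 2: Identify the minimum value: min = 5
Step 3: Range = max - min = 15 - 5 = 10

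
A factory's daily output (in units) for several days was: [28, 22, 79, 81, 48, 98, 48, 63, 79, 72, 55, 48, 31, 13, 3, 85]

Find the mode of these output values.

48

Step 1: Count the frequency of each value:
  3: appears 1 time(s)
  13: appears 1 time(s)
  22: appears 1 time(s)
  28: appears 1 time(s)
  31: appears 1 time(s)
  48: appears 3 time(s)
  55: appears 1 time(s)
  63: appears 1 time(s)
  72: appears 1 time(s)
  79: appears 2 time(s)
  81: appears 1 time(s)
  85: appears 1 time(s)
  98: appears 1 time(s)
Step 2: The value 48 appears most frequently (3 times).
Step 3: Mode = 48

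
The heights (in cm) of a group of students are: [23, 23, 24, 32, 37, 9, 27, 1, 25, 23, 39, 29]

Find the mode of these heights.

23

Step 1: Count the frequency of each value:
  1: appears 1 time(s)
  9: appears 1 time(s)
  23: appears 3 time(s)
  24: appears 1 time(s)
  25: appears 1 time(s)
  27: appears 1 time(s)
  29: appears 1 time(s)
  32: appears 1 time(s)
  37: appears 1 time(s)
  39: appears 1 time(s)
Step 2: The value 23 appears most frequently (3 times).
Step 3: Mode = 23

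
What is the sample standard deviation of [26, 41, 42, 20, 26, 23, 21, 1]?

12.9173

Step 1: Compute the mean: 25
Step 2: Sum of squared deviations from the mean: 1168
Step 3: Sample variance = 1168 / 7 = 166.8571
Step 4: Standard deviation = sqrt(166.8571) = 12.9173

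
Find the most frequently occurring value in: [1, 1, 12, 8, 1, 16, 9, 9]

1

Step 1: Count the frequency of each value:
  1: appears 3 time(s)
  8: appears 1 time(s)
  9: appears 2 time(s)
  12: appears 1 time(s)
  16: appears 1 time(s)
Step 2: The value 1 appears most frequently (3 times).
Step 3: Mode = 1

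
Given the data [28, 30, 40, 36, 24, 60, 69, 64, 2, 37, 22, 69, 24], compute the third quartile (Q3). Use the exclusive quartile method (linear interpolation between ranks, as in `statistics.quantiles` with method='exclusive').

62

Step 1: Sort the data: [2, 22, 24, 24, 28, 30, 36, 37, 40, 60, 64, 69, 69]
Step 2: n = 13
Step 3: Using the exclusive quartile method:
  Q1 = 24
  Q2 (median) = 36
  Q3 = 62
  IQR = Q3 - Q1 = 62 - 24 = 38
Step 4: Q3 = 62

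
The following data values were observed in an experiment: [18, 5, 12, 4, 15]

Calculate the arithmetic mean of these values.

10.8

Step 1: Sum all values: 18 + 5 + 12 + 4 + 15 = 54
Step 2: Count the number of values: n = 5
Step 3: Mean = sum / n = 54 / 5 = 10.8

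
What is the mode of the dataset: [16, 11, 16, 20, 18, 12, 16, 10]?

16

Step 1: Count the frequency of each value:
  10: appears 1 time(s)
  11: appears 1 time(s)
  12: appears 1 time(s)
  16: appears 3 time(s)
  18: appears 1 time(s)
  20: appears 1 time(s)
Step 2: The value 16 appears most frequently (3 times).
Step 3: Mode = 16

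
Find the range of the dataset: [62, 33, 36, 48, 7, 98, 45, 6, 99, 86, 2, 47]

97

Step 1: Identify the maximum value: max = 99
Step 2: Identify the minimum value: min = 2
Step 3: Range = max - min = 99 - 2 = 97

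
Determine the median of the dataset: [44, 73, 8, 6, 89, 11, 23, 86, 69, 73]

56.5

Step 1: Sort the data in ascending order: [6, 8, 11, 23, 44, 69, 73, 73, 86, 89]
Step 2: The number of values is n = 10.
Step 3: Since n is even, the median is the average of positions 5 and 6:
  Median = (44 + 69) / 2 = 56.5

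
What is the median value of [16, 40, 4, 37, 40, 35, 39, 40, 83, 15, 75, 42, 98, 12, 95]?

40

Step 1: Sort the data in ascending order: [4, 12, 15, 16, 35, 37, 39, 40, 40, 40, 42, 75, 83, 95, 98]
Step 2: The number of values is n = 15.
Step 3: Since n is odd, the median is the middle value at position 8: 40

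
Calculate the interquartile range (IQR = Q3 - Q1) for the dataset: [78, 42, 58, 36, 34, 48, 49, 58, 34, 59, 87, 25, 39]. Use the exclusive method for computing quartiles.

23.5

Step 1: Sort the data: [25, 34, 34, 36, 39, 42, 48, 49, 58, 58, 59, 78, 87]
Step 2: n = 13
Step 3: Using the exclusive quartile method:
  Q1 = 35
  Q2 (median) = 48
  Q3 = 58.5
  IQR = Q3 - Q1 = 58.5 - 35 = 23.5
Step 4: IQR = 23.5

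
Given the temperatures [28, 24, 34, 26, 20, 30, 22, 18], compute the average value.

25.25

Step 1: Sum all values: 28 + 24 + 34 + 26 + 20 + 30 + 22 + 18 = 202
Step 2: Count the number of values: n = 8
Step 3: Mean = sum / n = 202 / 8 = 25.25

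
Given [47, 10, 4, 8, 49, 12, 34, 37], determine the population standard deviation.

17.3525

Step 1: Compute the mean: 25.125
Step 2: Sum of squared deviations from the mean: 2408.875
Step 3: Population variance = 2408.875 / 8 = 301.1094
Step 4: Standard deviation = sqrt(301.1094) = 17.3525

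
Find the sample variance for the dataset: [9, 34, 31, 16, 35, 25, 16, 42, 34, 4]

160.4889

Step 1: Compute the mean: (9 + 34 + 31 + 16 + 35 + 25 + 16 + 42 + 34 + 4) / 10 = 24.6
Step 2: Compute squared deviations from the mean:
  (9 - 24.6)^2 = 243.36
  (34 - 24.6)^2 = 88.36
  (31 - 24.6)^2 = 40.96
  (16 - 24.6)^2 = 73.96
  (35 - 24.6)^2 = 108.16
  (25 - 24.6)^2 = 0.16
  (16 - 24.6)^2 = 73.96
  (42 - 24.6)^2 = 302.76
  (34 - 24.6)^2 = 88.36
  (4 - 24.6)^2 = 424.36
Step 3: Sum of squared deviations = 1444.4
Step 4: Sample variance = 1444.4 / 9 = 160.4889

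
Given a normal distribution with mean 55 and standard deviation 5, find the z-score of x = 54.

-0.2

Step 1: Recall the z-score formula: z = (x - mu) / sigma
Step 2: Substitute values: z = (54 - 55) / 5
Step 3: z = -1 / 5 = -0.2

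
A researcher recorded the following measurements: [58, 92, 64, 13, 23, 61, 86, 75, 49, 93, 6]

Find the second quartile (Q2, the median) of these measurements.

61

Step 1: Sort the data: [6, 13, 23, 49, 58, 61, 64, 75, 86, 92, 93]
Step 2: n = 11
Step 3: Q2 is the median. Since n is odd, it is the middle value at position 6: 61
Step 4: Q2 = 61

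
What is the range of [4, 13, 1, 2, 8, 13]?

12

Step 1: Identify the maximum value: max = 13
Step 2: Identify the minimum value: min = 1
Step 3: Range = max - min = 13 - 1 = 12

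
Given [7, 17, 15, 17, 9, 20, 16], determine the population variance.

18.8163

Step 1: Compute the mean: (7 + 17 + 15 + 17 + 9 + 20 + 16) / 7 = 14.4286
Step 2: Compute squared deviations from the mean:
  (7 - 14.4286)^2 = 55.1837
  (17 - 14.4286)^2 = 6.6122
  (15 - 14.4286)^2 = 0.3265
  (17 - 14.4286)^2 = 6.6122
  (9 - 14.4286)^2 = 29.4694
  (20 - 14.4286)^2 = 31.0408
  (16 - 14.4286)^2 = 2.4694
Step 3: Sum of squared deviations = 131.7143
Step 4: Population variance = 131.7143 / 7 = 18.8163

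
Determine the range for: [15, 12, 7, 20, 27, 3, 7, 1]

26

Step 1: Identify the maximum value: max = 27
Step 2: Identify the minimum value: min = 1
Step 3: Range = max - min = 27 - 1 = 26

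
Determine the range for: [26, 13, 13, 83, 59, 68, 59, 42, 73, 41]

70

Step 1: Identify the maximum value: max = 83
Step 2: Identify the minimum value: min = 13
Step 3: Range = max - min = 83 - 13 = 70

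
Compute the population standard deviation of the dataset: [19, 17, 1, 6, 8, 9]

6.2183

Step 1: Compute the mean: 10
Step 2: Sum of squared deviations from the mean: 232
Step 3: Population variance = 232 / 6 = 38.6667
Step 4: Standard deviation = sqrt(38.6667) = 6.2183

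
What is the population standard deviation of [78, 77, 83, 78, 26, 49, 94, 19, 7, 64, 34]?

28.3558

Step 1: Compute the mean: 55.3636
Step 2: Sum of squared deviations from the mean: 8844.5455
Step 3: Population variance = 8844.5455 / 11 = 804.0496
Step 4: Standard deviation = sqrt(804.0496) = 28.3558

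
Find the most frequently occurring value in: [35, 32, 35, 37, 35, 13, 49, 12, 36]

35

Step 1: Count the frequency of each value:
  12: appears 1 time(s)
  13: appears 1 time(s)
  32: appears 1 time(s)
  35: appears 3 time(s)
  36: appears 1 time(s)
  37: appears 1 time(s)
  49: appears 1 time(s)
Step 2: The value 35 appears most frequently (3 times).
Step 3: Mode = 35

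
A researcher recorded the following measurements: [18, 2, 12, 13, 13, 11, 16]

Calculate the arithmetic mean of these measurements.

12.1429

Step 1: Sum all values: 18 + 2 + 12 + 13 + 13 + 11 + 16 = 85
Step 2: Count the number of values: n = 7
Step 3: Mean = sum / n = 85 / 7 = 12.1429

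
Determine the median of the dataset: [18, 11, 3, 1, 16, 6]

8.5

Step 1: Sort the data in ascending order: [1, 3, 6, 11, 16, 18]
Step 2: The number of values is n = 6.
Step 3: Since n is even, the median is the average of positions 3 and 4:
  Median = (6 + 11) / 2 = 8.5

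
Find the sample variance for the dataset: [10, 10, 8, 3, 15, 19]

30.9667

Step 1: Compute the mean: (10 + 10 + 8 + 3 + 15 + 19) / 6 = 10.8333
Step 2: Compute squared deviations from the mean:
  (10 - 10.8333)^2 = 0.6944
  (10 - 10.8333)^2 = 0.6944
  (8 - 10.8333)^2 = 8.0278
  (3 - 10.8333)^2 = 61.3611
  (15 - 10.8333)^2 = 17.3611
  (19 - 10.8333)^2 = 66.6944
Step 3: Sum of squared deviations = 154.8333
Step 4: Sample variance = 154.8333 / 5 = 30.9667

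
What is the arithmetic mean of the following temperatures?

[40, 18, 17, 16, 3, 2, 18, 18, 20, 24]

17.6

Step 1: Sum all values: 40 + 18 + 17 + 16 + 3 + 2 + 18 + 18 + 20 + 24 = 176
Step 2: Count the number of values: n = 10
Step 3: Mean = sum / n = 176 / 10 = 17.6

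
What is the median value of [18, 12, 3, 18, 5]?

12

Step 1: Sort the data in ascending order: [3, 5, 12, 18, 18]
Step 2: The number of values is n = 5.
Step 3: Since n is odd, the median is the middle value at position 3: 12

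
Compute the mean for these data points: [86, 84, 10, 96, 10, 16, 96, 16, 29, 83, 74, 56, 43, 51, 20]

51.3333

Step 1: Sum all values: 86 + 84 + 10 + 96 + 10 + 16 + 96 + 16 + 29 + 83 + 74 + 56 + 43 + 51 + 20 = 770
Step 2: Count the number of values: n = 15
Step 3: Mean = sum / n = 770 / 15 = 51.3333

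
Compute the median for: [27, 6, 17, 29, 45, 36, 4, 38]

28

Step 1: Sort the data in ascending order: [4, 6, 17, 27, 29, 36, 38, 45]
Step 2: The number of values is n = 8.
Step 3: Since n is even, the median is the average of positions 4 and 5:
  Median = (27 + 29) / 2 = 28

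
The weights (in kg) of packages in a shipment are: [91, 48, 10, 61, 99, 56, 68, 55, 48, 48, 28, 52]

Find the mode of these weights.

48

Step 1: Count the frequency of each value:
  10: appears 1 time(s)
  28: appears 1 time(s)
  48: appears 3 time(s)
  52: appears 1 time(s)
  55: appears 1 time(s)
  56: appears 1 time(s)
  61: appears 1 time(s)
  68: appears 1 time(s)
  91: appears 1 time(s)
  99: appears 1 time(s)
Step 2: The value 48 appears most frequently (3 times).
Step 3: Mode = 48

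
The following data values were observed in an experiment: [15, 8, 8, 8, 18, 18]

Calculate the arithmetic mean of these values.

12.5

Step 1: Sum all values: 15 + 8 + 8 + 8 + 18 + 18 = 75
Step 2: Count the number of values: n = 6
Step 3: Mean = sum / n = 75 / 6 = 12.5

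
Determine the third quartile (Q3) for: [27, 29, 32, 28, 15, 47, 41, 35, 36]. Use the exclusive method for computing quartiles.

38.5

Step 1: Sort the data: [15, 27, 28, 29, 32, 35, 36, 41, 47]
Step 2: n = 9
Step 3: Using the exclusive quartile method:
  Q1 = 27.5
  Q2 (median) = 32
  Q3 = 38.5
  IQR = Q3 - Q1 = 38.5 - 27.5 = 11
Step 4: Q3 = 38.5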